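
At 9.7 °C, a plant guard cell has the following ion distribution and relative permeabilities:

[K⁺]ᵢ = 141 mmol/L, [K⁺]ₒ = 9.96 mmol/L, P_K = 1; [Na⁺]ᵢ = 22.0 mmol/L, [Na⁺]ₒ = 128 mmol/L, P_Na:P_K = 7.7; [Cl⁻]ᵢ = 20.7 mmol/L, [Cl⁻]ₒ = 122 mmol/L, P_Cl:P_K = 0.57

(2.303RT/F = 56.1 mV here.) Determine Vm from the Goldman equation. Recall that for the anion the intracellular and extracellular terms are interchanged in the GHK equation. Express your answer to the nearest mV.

24 mV

Vm = 56.1 · log₁₀[(Σ P·[cation]ₒ + Σ P·[anion]ᵢ) / (Σ P·[cation]ᵢ + Σ P·[anion]ₒ)]
Numerator = 1×9.96 + 7.7×128 + 0.57×20.7 = 1007
Denominator = 1×141 + 7.7×22.0 + 0.57×122 = 379.9
Vm = 56.1 · log₁₀(2.6514) = 56.1 × (0.4235) = 23.76 mV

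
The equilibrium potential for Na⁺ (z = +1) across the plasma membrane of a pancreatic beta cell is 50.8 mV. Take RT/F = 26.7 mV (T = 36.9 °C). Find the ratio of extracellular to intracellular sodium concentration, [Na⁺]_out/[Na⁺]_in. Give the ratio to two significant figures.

ln([out]/[in]) = E·z/(26.7) = 50.8 × 1 / 26.7 = 1.9026
[out]/[in] = e^(1.9026) = 6.703

6.7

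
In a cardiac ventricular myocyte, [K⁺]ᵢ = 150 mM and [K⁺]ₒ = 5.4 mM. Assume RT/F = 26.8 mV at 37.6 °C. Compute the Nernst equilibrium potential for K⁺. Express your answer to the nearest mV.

-89 mV

E = (26.8/z) · ln([K⁺]_out/[K⁺]_in) with z = +1.
= (26.8/1) · ln(5.4/150) = 26.80 · ln(0.036)
= 26.80 · (-3.3242) = -89.09 mV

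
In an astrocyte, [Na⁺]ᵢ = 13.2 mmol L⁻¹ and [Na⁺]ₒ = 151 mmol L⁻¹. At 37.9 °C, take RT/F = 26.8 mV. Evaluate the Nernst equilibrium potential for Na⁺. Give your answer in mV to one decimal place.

65.3 mV

E = (26.8/z) · ln([Na⁺]_out/[Na⁺]_in) with z = +1.
= (26.8/1) · ln(151/13.2) = 26.80 · ln(11.44)
= 26.80 · (2.4371) = 65.31 mV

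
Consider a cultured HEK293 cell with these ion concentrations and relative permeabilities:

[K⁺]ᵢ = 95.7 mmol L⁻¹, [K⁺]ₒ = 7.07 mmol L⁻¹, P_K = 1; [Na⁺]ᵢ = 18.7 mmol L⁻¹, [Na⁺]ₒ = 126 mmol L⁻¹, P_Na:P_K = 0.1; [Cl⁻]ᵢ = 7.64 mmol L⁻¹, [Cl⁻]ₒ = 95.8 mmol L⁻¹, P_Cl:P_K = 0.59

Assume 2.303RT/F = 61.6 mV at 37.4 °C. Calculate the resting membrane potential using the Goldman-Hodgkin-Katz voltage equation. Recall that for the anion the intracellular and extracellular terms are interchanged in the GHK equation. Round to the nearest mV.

-50 mV

Vm = 61.6 · log₁₀[(Σ P·[cation]ₒ + Σ P·[anion]ᵢ) / (Σ P·[cation]ᵢ + Σ P·[anion]ₒ)]
Numerator = 1×7.07 + 0.1×126 + 0.59×7.64 = 24.18
Denominator = 1×95.7 + 0.1×18.7 + 0.59×95.8 = 154.1
Vm = 61.6 · log₁₀(0.1569) = 61.6 × (-0.8044) = -49.55 mV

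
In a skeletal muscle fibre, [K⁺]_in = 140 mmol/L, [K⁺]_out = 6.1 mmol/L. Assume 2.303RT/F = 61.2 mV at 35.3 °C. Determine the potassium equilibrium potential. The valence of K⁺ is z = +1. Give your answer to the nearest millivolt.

-83 mV

E = (61.2/z) · log₁₀([K⁺]_out/[K⁺]_in) with z = +1.
= (61.2/1) · log₁₀(6.1/140) = 61.20 · log₁₀(0.04357)
= 61.20 · (-1.3608) = -83.28 mV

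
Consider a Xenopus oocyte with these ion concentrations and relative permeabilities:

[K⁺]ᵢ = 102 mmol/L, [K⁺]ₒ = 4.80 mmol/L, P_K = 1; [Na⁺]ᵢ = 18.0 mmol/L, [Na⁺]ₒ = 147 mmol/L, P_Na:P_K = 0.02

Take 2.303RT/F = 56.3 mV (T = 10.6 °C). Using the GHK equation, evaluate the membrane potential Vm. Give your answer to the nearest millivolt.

Vm = 56.3 · log₁₀[(Σ P·[cation]ₒ + Σ P·[anion]ᵢ) / (Σ P·[cation]ᵢ + Σ P·[anion]ₒ)]
Numerator = 1×4.80 + 0.02×147 = 7.74
Denominator = 1×102 + 0.02×18.0 = 102.4
Vm = 56.3 · log₁₀(0.075615) = 56.3 × (-1.1214) = -63.13 mV

-63 mV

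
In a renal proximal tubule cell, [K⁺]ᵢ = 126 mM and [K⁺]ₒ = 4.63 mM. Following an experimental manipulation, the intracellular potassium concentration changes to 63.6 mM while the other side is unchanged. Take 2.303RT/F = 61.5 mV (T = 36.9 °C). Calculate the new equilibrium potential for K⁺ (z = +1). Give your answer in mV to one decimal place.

After the shift: [K⁺]_out = 4.63, [K⁺]_in = 63.6 mM.
E_new = (61.5/1)·log₁₀(4.63/63.6) = 61.50 · (-1.1379) = -69.98 mV

-70.0 mV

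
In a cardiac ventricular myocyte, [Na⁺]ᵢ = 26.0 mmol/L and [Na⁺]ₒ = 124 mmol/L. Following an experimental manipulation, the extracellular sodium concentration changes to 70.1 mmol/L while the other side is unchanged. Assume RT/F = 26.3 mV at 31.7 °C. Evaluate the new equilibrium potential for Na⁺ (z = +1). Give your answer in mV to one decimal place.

After the shift: [Na⁺]_out = 70.1, [Na⁺]_in = 26.0 mmol/L.
E_new = (26.3/1)·ln(70.1/26.0) = 26.30 · (0.9918) = 26.09 mV

26.1 mV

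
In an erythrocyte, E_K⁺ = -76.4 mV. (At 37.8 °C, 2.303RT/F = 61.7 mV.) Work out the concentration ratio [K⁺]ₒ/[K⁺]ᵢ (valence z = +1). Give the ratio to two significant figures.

0.058

log₁₀([out]/[in]) = E·z/(61.7) = -76.4 × 1 / 61.7 = -1.2382
[out]/[in] = 10^(-1.2382) = 0.05778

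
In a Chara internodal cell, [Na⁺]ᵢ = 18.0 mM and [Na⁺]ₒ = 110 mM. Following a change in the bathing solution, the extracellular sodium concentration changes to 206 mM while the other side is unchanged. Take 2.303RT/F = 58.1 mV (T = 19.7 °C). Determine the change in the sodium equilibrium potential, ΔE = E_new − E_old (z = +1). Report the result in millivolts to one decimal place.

15.8 mV

E_old = (58.1/1)·log₁₀(110/18.0) = 45.67 mV
E_new = (58.1/1)·log₁₀(206/18.0) = 61.50 mV
ΔE = 61.50 − (45.67) = 15.83 mV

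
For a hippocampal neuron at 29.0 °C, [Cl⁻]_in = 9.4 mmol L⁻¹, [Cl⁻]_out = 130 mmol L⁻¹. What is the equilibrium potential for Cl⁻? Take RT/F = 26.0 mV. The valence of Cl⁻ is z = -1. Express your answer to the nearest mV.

E = (26.0/z) · ln([Cl⁻]_out/[Cl⁻]_in) with z = -1.
For an anion, dividing by z = -1 reverses the sign.
= (26.0/-1) · ln(130/9.4) = -26.00 · ln(13.83)
= -26.00 · (2.6268) = -68.30 mV

-68 mV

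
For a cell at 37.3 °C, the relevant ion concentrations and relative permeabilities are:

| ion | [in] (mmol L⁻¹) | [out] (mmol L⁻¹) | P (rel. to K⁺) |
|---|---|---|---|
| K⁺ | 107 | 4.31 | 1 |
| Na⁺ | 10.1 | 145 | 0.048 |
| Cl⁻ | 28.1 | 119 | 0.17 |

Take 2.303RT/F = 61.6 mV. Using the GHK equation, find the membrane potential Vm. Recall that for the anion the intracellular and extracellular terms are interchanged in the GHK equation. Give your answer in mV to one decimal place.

Vm = 61.6 · log₁₀[(Σ P·[cation]ₒ + Σ P·[anion]ᵢ) / (Σ P·[cation]ᵢ + Σ P·[anion]ₒ)]
Numerator = 1×4.31 + 0.048×145 + 0.17×28.1 = 16.05
Denominator = 1×107 + 0.048×10.1 + 0.17×119 = 127.7
Vm = 61.6 · log₁₀(0.12565) = 61.6 × (-0.9008) = -55.49 mV

-55.5 mV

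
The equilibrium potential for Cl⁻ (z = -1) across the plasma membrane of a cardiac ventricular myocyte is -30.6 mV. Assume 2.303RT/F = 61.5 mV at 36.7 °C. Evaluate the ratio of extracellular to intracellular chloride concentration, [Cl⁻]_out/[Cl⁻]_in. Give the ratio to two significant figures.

log₁₀([out]/[in]) = E·z/(61.5) = -30.6 × -1 / 61.5 = 0.4976
[out]/[in] = 10^(0.4976) = 3.145

3.1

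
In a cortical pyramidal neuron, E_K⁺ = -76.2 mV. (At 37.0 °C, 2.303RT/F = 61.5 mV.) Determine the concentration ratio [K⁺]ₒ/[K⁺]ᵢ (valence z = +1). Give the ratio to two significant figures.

log₁₀([out]/[in]) = E·z/(61.5) = -76.2 × 1 / 61.5 = -1.2390
[out]/[in] = 10^(-1.2390) = 0.05767

0.058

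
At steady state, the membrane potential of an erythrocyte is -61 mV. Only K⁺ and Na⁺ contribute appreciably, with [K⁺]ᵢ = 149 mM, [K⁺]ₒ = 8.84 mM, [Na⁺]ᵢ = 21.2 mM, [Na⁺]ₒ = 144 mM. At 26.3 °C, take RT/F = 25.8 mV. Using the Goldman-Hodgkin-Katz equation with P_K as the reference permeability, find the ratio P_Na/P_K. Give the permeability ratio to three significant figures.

0.0364

Let α = P_Na/P_K. GHK: Vm = 25.8·ln[(Kₒ + α·Naₒ)/(Kᵢ + α·Naᵢ)].
e^(Vm/25.8) = e^(-61.0/25.8) = 0.094011
So 0.094011·(Kᵢ + α·Naᵢ) = Kₒ + α·Naₒ → α = (0.094011·149.0 − 8.84) / (144.0 − 0.094011·21.2)
α = (14.01 − 8.84) / (144.0 − 1.993) = 5.168/142 = 0.03639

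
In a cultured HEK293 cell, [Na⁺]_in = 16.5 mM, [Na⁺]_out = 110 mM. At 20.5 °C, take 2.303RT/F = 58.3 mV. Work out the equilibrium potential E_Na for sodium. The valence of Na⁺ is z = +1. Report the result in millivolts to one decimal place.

48.0 mV

E = (58.3/z) · log₁₀([Na⁺]_out/[Na⁺]_in) with z = +1.
= (58.3/1) · log₁₀(110/16.5) = 58.30 · log₁₀(6.667)
= 58.30 · (0.8239) = 48.03 mV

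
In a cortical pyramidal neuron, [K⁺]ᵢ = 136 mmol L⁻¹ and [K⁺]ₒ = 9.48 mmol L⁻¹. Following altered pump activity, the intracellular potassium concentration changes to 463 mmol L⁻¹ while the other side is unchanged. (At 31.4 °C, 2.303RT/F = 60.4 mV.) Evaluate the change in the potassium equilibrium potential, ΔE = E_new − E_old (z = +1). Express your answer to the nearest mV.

-32 mV

E_old = (60.4/1)·log₁₀(9.48/136) = -69.87 mV
E_new = (60.4/1)·log₁₀(9.48/463) = -102.00 mV
ΔE = -102.00 − (-69.87) = -32.14 mV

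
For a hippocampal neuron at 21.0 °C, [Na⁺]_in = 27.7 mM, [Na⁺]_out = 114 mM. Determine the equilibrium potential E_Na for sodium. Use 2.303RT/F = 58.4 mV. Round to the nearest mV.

36 mV

E = (58.4/z) · log₁₀([Na⁺]_out/[Na⁺]_in) with z = +1.
= (58.4/1) · log₁₀(114/27.7) = 58.40 · log₁₀(4.116)
= 58.40 · (0.6144) = 35.88 mV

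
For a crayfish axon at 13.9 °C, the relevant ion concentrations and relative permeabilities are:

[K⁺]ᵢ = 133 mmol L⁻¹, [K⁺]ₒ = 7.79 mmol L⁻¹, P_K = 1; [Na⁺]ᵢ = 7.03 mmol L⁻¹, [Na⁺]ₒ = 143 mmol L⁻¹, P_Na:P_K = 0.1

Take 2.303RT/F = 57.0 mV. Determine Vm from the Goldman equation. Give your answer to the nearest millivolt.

-45 mV

Vm = 57.0 · log₁₀[(Σ P·[cation]ₒ + Σ P·[anion]ᵢ) / (Σ P·[cation]ᵢ + Σ P·[anion]ₒ)]
Numerator = 1×7.79 + 0.1×143 = 22.09
Denominator = 1×133 + 0.1×7.03 = 133.7
Vm = 57.0 · log₁₀(0.16522) = 57.0 × (-0.7819) = -44.57 mV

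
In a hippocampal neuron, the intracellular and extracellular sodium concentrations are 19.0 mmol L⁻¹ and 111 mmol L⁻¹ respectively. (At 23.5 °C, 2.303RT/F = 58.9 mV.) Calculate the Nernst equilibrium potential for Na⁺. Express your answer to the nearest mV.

45 mV

E = (58.9/z) · log₁₀([Na⁺]_out/[Na⁺]_in) with z = +1.
= (58.9/1) · log₁₀(111/19.0) = 58.90 · log₁₀(5.842)
= 58.90 · (0.7666) = 45.15 mV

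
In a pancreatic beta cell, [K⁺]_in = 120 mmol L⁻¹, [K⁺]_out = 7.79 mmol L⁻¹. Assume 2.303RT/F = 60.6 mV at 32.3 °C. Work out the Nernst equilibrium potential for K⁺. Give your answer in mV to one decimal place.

-72.0 mV

E = (60.6/z) · log₁₀([K⁺]_out/[K⁺]_in) with z = +1.
= (60.6/1) · log₁₀(7.79/120) = 60.60 · log₁₀(0.06492)
= 60.60 · (-1.1876) = -71.97 mV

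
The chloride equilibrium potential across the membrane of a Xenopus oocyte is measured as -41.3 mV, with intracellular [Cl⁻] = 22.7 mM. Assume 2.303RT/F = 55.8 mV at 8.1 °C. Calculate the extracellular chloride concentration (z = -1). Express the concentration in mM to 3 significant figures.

Nernst: E = (55.8/-1) · log₁₀([out]/[in]), so log₁₀([out]/[in]) = -41.3 × -1 / 55.8 = 0.7401.
[out]/[in] = 10^(0.7401) = 5.497.
[out] = 5.497 × 22.7 = 124.8 mM.

125 mM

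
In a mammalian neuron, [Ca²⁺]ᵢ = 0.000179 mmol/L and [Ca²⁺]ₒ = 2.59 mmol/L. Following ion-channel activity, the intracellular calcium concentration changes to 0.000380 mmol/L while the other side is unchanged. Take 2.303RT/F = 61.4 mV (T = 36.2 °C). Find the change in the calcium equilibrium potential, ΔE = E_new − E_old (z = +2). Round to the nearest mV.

-10 mV

E_old = (61.4/2)·log₁₀(2.59/0.000179) = 127.73 mV
E_new = (61.4/2)·log₁₀(2.59/0.000380) = 117.69 mV
ΔE = 117.69 − (127.73) = -10.04 mV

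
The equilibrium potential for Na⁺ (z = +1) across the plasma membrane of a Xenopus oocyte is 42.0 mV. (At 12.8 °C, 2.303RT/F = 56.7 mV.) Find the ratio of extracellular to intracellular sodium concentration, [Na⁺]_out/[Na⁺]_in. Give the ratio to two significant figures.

5.5

log₁₀([out]/[in]) = E·z/(56.7) = 42.0 × 1 / 56.7 = 0.7407
[out]/[in] = 10^(0.7407) = 5.505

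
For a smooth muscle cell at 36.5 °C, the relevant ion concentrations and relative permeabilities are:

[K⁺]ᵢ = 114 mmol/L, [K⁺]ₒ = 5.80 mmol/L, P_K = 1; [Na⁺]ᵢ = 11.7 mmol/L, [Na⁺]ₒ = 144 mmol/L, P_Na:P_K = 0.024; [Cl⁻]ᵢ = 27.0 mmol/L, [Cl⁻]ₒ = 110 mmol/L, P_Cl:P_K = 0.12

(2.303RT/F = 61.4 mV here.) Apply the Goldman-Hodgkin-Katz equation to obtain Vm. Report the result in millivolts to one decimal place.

-61.9 mV

Vm = 61.4 · log₁₀[(Σ P·[cation]ₒ + Σ P·[anion]ᵢ) / (Σ P·[cation]ᵢ + Σ P·[anion]ₒ)]
Numerator = 1×5.80 + 0.024×144 + 0.12×27.0 = 12.5
Denominator = 1×114 + 0.024×11.7 + 0.12×110 = 127.5
Vm = 61.4 · log₁₀(0.098023) = 61.4 × (-1.0087) = -61.93 mV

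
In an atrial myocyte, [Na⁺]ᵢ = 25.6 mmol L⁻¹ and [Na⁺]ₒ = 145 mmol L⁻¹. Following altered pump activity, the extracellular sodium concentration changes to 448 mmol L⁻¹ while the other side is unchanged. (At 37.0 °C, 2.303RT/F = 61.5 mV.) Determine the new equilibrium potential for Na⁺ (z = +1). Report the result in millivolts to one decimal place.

76.4 mV

After the shift: [Na⁺]_out = 448, [Na⁺]_in = 25.6 mmol L⁻¹.
E_new = (61.5/1)·log₁₀(448/25.6) = 61.50 · (1.2430) = 76.45 mV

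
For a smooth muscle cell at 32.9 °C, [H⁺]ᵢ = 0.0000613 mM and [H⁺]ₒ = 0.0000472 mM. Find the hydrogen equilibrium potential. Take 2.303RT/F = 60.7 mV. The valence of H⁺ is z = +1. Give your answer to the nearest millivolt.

E = (60.7/z) · log₁₀([H⁺]_out/[H⁺]_in) with z = +1.
= (60.7/1) · log₁₀(0.0000472/0.0000613) = 60.70 · log₁₀(0.77)
= 60.70 · (-0.1135) = -6.89 mV

-7 mV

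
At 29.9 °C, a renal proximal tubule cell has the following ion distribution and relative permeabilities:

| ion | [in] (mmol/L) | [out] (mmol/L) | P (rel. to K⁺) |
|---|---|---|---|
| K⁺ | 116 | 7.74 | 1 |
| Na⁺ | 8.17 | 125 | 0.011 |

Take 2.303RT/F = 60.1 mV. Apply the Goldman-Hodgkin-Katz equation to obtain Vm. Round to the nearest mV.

-66 mV

Vm = 60.1 · log₁₀[(Σ P·[cation]ₒ + Σ P·[anion]ᵢ) / (Σ P·[cation]ᵢ + Σ P·[anion]ₒ)]
Numerator = 1×7.74 + 0.011×125 = 9.115
Denominator = 1×116 + 0.011×8.17 = 116.1
Vm = 60.1 · log₁₀(0.078517) = 60.1 × (-1.1050) = -66.41 mV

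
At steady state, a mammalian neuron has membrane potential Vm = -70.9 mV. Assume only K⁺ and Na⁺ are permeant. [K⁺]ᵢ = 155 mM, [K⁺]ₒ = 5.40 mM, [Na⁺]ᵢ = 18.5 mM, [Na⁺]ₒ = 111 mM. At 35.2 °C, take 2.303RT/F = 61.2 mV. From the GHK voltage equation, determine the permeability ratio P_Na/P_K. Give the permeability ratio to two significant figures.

Let α = P_Na/P_K. GHK: Vm = 61.2·log₁₀[(Kₒ + α·Naₒ)/(Kᵢ + α·Naᵢ)].
10^(Vm/61.2) = 10^(-70.9/61.2) = 0.069423
So 0.069423·(Kᵢ + α·Naᵢ) = Kₒ + α·Naₒ → α = (0.069423·155.0 − 5.4) / (111.0 − 0.069423·18.5)
α = (10.76 − 5.4) / (111.0 − 1.284) = 5.361/109.7 = 0.04886

0.049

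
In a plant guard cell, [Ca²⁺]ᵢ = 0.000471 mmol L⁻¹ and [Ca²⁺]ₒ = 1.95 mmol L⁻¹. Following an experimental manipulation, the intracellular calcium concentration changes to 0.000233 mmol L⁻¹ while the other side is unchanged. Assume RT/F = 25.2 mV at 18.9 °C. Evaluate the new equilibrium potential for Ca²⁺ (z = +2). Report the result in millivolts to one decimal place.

113.8 mV

After the shift: [Ca²⁺]_out = 1.95, [Ca²⁺]_in = 0.000233 mmol L⁻¹.
E_new = (25.2/2)·ln(1.95/0.000233) = 12.60 · (9.0323) = 113.81 mV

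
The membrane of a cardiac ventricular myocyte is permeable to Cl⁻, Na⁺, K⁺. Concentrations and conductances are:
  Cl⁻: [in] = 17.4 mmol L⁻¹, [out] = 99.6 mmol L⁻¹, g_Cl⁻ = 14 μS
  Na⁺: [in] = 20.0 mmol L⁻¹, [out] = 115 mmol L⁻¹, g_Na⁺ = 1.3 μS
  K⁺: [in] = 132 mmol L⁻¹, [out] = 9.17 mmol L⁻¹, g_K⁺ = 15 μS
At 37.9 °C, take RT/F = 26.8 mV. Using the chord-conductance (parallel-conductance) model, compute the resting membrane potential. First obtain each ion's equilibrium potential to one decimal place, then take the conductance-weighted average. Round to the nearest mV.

E_Cl⁻ = (26.8/-1)·ln(99.6/17.4) = -46.8 mV
E_Na⁺ = (26.8/1)·ln(115/20.0) = 46.9 mV
E_K⁺ = (26.8/1)·ln(9.17/132) = -71.5 mV
Vm = (Σ gᵢEᵢ)/(Σ gᵢ) = (14·-46.8 + 1.3·46.9 + 15·-71.5) / (14 + 1.3 + 15)
= -1666.73 / 30.3 = -55.01 mV

-55 mV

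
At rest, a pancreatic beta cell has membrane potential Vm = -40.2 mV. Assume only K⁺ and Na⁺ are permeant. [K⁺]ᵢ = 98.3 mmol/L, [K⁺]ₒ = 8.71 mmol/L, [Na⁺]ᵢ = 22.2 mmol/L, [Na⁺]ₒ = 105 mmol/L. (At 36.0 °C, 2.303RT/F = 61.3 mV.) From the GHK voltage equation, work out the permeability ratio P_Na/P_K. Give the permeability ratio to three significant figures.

0.130

Let α = P_Na/P_K. GHK: Vm = 61.3·log₁₀[(Kₒ + α·Naₒ)/(Kᵢ + α·Naᵢ)].
10^(Vm/61.3) = 10^(-40.2/61.3) = 0.22091
So 0.22091·(Kᵢ + α·Naᵢ) = Kₒ + α·Naₒ → α = (0.22091·98.3 − 8.71) / (105.0 − 0.22091·22.2)
α = (21.72 − 8.71) / (105.0 − 4.904) = 13.01/100.1 = 0.1299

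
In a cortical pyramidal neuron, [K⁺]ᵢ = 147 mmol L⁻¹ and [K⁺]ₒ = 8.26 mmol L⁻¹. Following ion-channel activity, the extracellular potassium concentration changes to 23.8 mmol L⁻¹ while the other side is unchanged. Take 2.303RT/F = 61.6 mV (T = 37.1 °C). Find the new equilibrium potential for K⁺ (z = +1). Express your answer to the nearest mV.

-49 mV

After the shift: [K⁺]_out = 23.8, [K⁺]_in = 147 mmol L⁻¹.
E_new = (61.6/1)·log₁₀(23.8/147) = 61.60 · (-0.7907) = -48.71 mV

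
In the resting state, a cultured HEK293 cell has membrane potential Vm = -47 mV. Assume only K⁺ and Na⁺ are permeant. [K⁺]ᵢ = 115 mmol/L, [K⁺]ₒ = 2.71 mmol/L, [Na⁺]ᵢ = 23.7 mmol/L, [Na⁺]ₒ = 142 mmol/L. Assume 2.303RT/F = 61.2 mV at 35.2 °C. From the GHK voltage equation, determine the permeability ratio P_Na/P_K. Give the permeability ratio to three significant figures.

Let α = P_Na/P_K. GHK: Vm = 61.2·log₁₀[(Kₒ + α·Naₒ)/(Kᵢ + α·Naᵢ)].
10^(Vm/61.2) = 10^(-47.0/61.2) = 0.17062
So 0.17062·(Kᵢ + α·Naᵢ) = Kₒ + α·Naₒ → α = (0.17062·115.0 − 2.71) / (142.0 − 0.17062·23.7)
α = (19.62 − 2.71) / (142.0 − 4.044) = 16.91/138 = 0.1226

0.123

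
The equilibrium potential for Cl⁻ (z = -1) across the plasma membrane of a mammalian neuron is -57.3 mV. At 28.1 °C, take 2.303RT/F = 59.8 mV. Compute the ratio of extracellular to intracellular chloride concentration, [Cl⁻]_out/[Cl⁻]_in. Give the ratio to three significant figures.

9.08

log₁₀([out]/[in]) = E·z/(59.8) = -57.3 × -1 / 59.8 = 0.9582
[out]/[in] = 10^(0.9582) = 9.082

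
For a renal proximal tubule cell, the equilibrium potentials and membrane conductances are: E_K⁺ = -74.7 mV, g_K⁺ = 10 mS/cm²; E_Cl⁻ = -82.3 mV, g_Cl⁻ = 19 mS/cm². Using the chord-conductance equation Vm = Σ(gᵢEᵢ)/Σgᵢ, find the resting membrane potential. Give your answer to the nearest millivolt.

Σ gᵢEᵢ = 10·(-74.7) + 19·(-82.3) = -2310.70
Σ gᵢ = 10 + 19 = 29
Vm = -2310.70 / 29 = -79.68 mV

-80 mV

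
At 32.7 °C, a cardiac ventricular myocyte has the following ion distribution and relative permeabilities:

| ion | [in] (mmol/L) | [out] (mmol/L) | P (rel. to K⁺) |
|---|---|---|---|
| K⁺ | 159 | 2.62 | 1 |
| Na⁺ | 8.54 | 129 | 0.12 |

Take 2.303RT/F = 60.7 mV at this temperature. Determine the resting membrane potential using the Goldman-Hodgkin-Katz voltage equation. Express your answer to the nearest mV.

Vm = 60.7 · log₁₀[(Σ P·[cation]ₒ + Σ P·[anion]ᵢ) / (Σ P·[cation]ᵢ + Σ P·[anion]ₒ)]
Numerator = 1×2.62 + 0.12×129 = 18.1
Denominator = 1×159 + 0.12×8.54 = 160
Vm = 60.7 · log₁₀(0.11311) = 60.7 × (-0.9465) = -57.45 mV

-57 mV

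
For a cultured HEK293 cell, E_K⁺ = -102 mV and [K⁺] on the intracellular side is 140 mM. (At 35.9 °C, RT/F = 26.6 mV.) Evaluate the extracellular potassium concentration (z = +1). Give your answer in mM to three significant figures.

3.03 mM

Nernst: E = (26.6/1) · ln([out]/[in]), so ln([out]/[in]) = -102.0 × 1 / 26.6 = -3.8346.
[out]/[in] = e^(-3.8346) = 0.02161.
[out] = 0.02161 × 140 = 3.025 mM.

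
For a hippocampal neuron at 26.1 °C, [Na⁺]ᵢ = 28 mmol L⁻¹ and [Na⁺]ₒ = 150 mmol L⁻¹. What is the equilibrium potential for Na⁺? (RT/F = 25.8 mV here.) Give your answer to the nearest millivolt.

43 mV

E = (25.8/z) · ln([Na⁺]_out/[Na⁺]_in) with z = +1.
= (25.8/1) · ln(150/28) = 25.80 · ln(5.357)
= 25.80 · (1.6784) = 43.30 mV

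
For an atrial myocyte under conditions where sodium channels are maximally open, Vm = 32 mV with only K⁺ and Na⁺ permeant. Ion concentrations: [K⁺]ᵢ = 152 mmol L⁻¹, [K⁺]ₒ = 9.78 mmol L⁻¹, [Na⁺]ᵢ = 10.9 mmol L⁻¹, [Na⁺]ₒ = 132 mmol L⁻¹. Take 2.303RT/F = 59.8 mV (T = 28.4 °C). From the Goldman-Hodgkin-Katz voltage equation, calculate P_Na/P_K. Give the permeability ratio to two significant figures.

Let α = P_Na/P_K. GHK: Vm = 59.8·log₁₀[(Kₒ + α·Naₒ)/(Kᵢ + α·Naᵢ)].
10^(Vm/59.8) = 10^(32.0/59.8) = 3.4286
So 3.4286·(Kᵢ + α·Naᵢ) = Kₒ + α·Naₒ → α = (3.4286·152.0 − 9.78) / (132.0 − 3.4286·10.9)
α = (521.1 − 9.78) / (132.0 − 37.37) = 511.4/94.63 = 5.404

5.4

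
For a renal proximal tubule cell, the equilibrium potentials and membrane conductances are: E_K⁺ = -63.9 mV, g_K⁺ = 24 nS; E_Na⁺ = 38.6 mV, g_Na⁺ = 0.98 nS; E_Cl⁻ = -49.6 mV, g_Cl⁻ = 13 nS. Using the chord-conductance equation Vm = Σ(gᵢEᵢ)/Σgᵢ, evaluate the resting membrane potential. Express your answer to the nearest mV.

Σ gᵢEᵢ = 24·(-63.9) + 0.98·(38.6) + 13·(-49.6) = -2140.57
Σ gᵢ = 24 + 0.98 + 13 = 37.98
Vm = -2140.57 / 37.98 = -56.36 mV

-56 mV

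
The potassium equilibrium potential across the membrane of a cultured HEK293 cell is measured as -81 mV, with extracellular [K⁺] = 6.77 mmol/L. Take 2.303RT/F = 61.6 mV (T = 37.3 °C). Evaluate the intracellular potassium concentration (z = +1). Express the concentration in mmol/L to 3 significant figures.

Nernst: E = (61.6/1) · log₁₀([out]/[in]), so log₁₀([out]/[in]) = -81.0 × 1 / 61.6 = -1.3149.
[out]/[in] = 10^(-1.3149) = 0.04842.
[in] = 6.77 / 0.04842 = 139.8 mmol/L.

140 mmol/L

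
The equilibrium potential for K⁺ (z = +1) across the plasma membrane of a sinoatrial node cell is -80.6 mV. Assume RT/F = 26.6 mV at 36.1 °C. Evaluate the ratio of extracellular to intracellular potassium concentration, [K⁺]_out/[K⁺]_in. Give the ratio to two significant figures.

ln([out]/[in]) = E·z/(26.6) = -80.6 × 1 / 26.6 = -3.0301
[out]/[in] = e^(-3.0301) = 0.04831

0.048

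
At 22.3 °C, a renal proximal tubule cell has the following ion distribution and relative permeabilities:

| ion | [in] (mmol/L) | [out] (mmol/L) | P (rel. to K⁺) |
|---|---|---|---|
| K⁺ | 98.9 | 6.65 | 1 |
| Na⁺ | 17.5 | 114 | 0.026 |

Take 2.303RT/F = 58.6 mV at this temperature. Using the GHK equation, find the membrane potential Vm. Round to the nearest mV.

-59 mV

Vm = 58.6 · log₁₀[(Σ P·[cation]ₒ + Σ P·[anion]ᵢ) / (Σ P·[cation]ᵢ + Σ P·[anion]ₒ)]
Numerator = 1×6.65 + 0.026×114 = 9.614
Denominator = 1×98.9 + 0.026×17.5 = 99.36
Vm = 58.6 · log₁₀(0.096764) = 58.6 × (-1.0143) = -59.44 mV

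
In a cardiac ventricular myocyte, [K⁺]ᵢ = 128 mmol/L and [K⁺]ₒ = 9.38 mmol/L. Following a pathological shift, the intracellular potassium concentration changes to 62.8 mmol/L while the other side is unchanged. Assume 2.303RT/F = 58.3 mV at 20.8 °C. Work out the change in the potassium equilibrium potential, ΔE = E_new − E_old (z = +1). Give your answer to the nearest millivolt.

18 mV

E_old = (58.3/1)·log₁₀(9.38/128) = -66.17 mV
E_new = (58.3/1)·log₁₀(9.38/62.8) = -48.14 mV
ΔE = -48.14 − (-66.17) = 18.03 mV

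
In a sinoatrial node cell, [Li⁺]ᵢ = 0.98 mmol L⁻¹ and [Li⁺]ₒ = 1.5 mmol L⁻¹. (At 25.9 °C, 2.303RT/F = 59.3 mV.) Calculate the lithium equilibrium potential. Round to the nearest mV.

E = (59.3/z) · log₁₀([Li⁺]_out/[Li⁺]_in) with z = +1.
= (59.3/1) · log₁₀(1.5/0.98) = 59.30 · log₁₀(1.531)
= 59.30 · (0.1849) = 10.96 mV

11 mV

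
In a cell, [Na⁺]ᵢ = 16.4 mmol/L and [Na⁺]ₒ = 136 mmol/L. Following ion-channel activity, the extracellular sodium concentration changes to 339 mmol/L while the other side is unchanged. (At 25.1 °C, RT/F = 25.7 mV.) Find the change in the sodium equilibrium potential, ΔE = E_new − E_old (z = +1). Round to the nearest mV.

E_old = (25.7/1)·ln(136/16.4) = 54.37 mV
E_new = (25.7/1)·ln(339/16.4) = 77.84 mV
ΔE = 77.84 − (54.37) = 23.47 mV

23 mV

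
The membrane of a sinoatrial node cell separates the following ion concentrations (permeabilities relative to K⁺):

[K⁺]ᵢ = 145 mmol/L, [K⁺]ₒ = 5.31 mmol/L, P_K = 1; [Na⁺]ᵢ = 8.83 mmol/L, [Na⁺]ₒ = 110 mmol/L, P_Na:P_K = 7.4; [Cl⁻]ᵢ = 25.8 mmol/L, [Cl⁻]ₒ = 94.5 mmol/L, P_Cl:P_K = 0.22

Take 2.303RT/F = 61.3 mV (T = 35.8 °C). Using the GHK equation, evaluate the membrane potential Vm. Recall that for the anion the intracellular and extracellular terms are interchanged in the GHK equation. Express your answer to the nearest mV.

Vm = 61.3 · log₁₀[(Σ P·[cation]ₒ + Σ P·[anion]ᵢ) / (Σ P·[cation]ᵢ + Σ P·[anion]ₒ)]
Numerator = 1×5.31 + 7.4×110 + 0.22×25.8 = 825
Denominator = 1×145 + 7.4×8.83 + 0.22×94.5 = 231.1
Vm = 61.3 · log₁₀(3.5693) = 61.3 × (0.5526) = 33.87 mV

34 mV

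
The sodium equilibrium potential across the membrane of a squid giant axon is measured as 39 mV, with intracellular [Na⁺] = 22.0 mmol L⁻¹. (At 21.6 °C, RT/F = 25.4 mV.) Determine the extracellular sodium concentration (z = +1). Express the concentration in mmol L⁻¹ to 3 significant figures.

Nernst: E = (25.4/1) · ln([out]/[in]), so ln([out]/[in]) = 39.0 × 1 / 25.4 = 1.5354.
[out]/[in] = e^(1.5354) = 4.643.
[out] = 4.643 × 22.0 = 102.2 mmol L⁻¹.

102 mmol L⁻¹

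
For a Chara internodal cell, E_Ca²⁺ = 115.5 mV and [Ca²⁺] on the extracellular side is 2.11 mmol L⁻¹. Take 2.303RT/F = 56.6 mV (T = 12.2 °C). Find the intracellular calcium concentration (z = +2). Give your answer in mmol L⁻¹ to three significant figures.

Nernst: E = (56.6/2) · log₁₀([out]/[in]), so log₁₀([out]/[in]) = 115.5 × 2 / 56.6 = 4.0813.
[out]/[in] = 10^(4.0813) = 1.206e+04.
[in] = 2.11 / 1.206e+04 = 0.000175 mmol L⁻¹.

0.000175 mmol L⁻¹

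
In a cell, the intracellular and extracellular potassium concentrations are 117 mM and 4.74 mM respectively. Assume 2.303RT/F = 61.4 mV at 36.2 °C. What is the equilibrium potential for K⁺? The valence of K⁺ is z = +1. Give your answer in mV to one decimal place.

E = (61.4/z) · log₁₀([K⁺]_out/[K⁺]_in) with z = +1.
= (61.4/1) · log₁₀(4.74/117) = 61.40 · log₁₀(0.04051)
= 61.40 · (-1.3924) = -85.49 mV

-85.5 mV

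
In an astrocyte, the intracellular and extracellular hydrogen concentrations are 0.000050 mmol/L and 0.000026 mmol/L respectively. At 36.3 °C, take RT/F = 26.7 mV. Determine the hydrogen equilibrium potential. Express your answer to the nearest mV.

-17 mV

E = (26.7/z) · ln([H⁺]_out/[H⁺]_in) with z = +1.
= (26.7/1) · ln(0.000026/0.000050) = 26.70 · ln(0.52)
= 26.70 · (-0.6539) = -17.46 mV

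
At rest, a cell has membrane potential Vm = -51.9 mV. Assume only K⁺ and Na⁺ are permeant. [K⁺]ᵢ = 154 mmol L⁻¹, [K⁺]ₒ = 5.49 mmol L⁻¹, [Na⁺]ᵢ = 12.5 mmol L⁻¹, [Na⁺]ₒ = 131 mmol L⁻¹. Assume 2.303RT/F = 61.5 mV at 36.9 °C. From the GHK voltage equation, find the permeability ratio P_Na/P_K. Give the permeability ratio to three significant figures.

Let α = P_Na/P_K. GHK: Vm = 61.5·log₁₀[(Kₒ + α·Naₒ)/(Kᵢ + α·Naᵢ)].
10^(Vm/61.5) = 10^(-51.9/61.5) = 0.14325
So 0.14325·(Kᵢ + α·Naᵢ) = Kₒ + α·Naₒ → α = (0.14325·154.0 − 5.49) / (131.0 − 0.14325·12.5)
α = (22.06 − 5.49) / (131.0 − 1.791) = 16.57/129.2 = 0.1282

0.128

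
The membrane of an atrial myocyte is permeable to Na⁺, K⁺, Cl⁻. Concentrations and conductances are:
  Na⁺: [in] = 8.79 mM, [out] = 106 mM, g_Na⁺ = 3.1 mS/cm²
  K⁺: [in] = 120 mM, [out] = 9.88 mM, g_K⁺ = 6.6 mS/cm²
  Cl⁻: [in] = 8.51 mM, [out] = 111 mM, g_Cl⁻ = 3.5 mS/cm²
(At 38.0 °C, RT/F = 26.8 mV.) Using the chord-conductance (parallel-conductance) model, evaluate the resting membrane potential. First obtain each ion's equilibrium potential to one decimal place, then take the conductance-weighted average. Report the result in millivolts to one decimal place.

-36.0 mV

E_Na⁺ = (26.8/1)·ln(106/8.79) = 66.7 mV
E_K⁺ = (26.8/1)·ln(9.88/120) = -66.9 mV
E_Cl⁻ = (26.8/-1)·ln(111/8.51) = -68.8 mV
Vm = (Σ gᵢEᵢ)/(Σ gᵢ) = (3.1·66.7 + 6.6·-66.9 + 3.5·-68.8) / (3.1 + 6.6 + 3.5)
= -475.57 / 13.2 = -36.03 mV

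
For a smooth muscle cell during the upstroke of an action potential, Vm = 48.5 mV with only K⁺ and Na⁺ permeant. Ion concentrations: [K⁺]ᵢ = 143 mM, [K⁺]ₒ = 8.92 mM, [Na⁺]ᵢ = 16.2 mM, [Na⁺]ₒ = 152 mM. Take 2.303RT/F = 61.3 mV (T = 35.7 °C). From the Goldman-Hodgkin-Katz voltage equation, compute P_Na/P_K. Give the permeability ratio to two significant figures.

17

Let α = P_Na/P_K. GHK: Vm = 61.3·log₁₀[(Kₒ + α·Naₒ)/(Kᵢ + α·Naᵢ)].
10^(Vm/61.3) = 10^(48.5/61.3) = 6.1829
So 6.1829·(Kᵢ + α·Naᵢ) = Kₒ + α·Naₒ → α = (6.1829·143.0 − 8.92) / (152.0 − 6.1829·16.2)
α = (884.2 − 8.92) / (152.0 − 100.2) = 875.2/51.84 = 16.88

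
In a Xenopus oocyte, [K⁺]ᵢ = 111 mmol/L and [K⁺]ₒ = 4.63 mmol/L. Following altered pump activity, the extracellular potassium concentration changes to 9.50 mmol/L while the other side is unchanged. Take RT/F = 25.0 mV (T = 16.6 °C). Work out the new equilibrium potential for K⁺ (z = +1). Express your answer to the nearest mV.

-61 mV

After the shift: [K⁺]_out = 9.50, [K⁺]_in = 111 mmol/L.
E_new = (25.0/1)·ln(9.50/111) = 25.00 · (-2.4582) = -61.46 mV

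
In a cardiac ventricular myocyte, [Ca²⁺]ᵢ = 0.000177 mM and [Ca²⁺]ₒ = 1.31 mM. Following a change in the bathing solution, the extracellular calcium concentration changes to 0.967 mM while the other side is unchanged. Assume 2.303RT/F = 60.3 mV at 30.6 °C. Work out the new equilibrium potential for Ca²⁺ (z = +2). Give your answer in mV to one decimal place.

After the shift: [Ca²⁺]_out = 0.967, [Ca²⁺]_in = 0.000177 mM.
E_new = (60.3/2)·log₁₀(0.967/0.000177) = 30.15 · (3.7375) = 112.68 mV

112.7 mV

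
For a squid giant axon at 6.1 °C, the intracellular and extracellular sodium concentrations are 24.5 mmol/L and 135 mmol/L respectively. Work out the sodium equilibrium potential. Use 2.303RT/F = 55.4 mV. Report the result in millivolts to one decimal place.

E = (55.4/z) · log₁₀([Na⁺]_out/[Na⁺]_in) with z = +1.
= (55.4/1) · log₁₀(135/24.5) = 55.40 · log₁₀(5.51)
= 55.40 · (0.7412) = 41.06 mV

41.1 mV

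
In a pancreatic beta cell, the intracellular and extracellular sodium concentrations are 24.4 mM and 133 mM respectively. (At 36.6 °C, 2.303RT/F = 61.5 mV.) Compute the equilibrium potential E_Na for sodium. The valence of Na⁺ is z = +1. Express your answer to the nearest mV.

E = (61.5/z) · log₁₀([Na⁺]_out/[Na⁺]_in) with z = +1.
= (61.5/1) · log₁₀(133/24.4) = 61.50 · log₁₀(5.451)
= 61.50 · (0.7365) = 45.29 mV

45 mV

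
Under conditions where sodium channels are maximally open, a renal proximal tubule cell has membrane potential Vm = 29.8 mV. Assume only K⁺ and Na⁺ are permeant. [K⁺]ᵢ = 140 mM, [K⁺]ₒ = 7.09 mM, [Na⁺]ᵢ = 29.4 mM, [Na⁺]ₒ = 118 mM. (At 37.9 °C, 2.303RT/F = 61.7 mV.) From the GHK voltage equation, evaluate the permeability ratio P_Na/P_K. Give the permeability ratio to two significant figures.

Let α = P_Na/P_K. GHK: Vm = 61.7·log₁₀[(Kₒ + α·Naₒ)/(Kᵢ + α·Naᵢ)].
10^(Vm/61.7) = 10^(29.8/61.7) = 3.0408
So 3.0408·(Kᵢ + α·Naᵢ) = Kₒ + α·Naₒ → α = (3.0408·140.0 − 7.09) / (118.0 − 3.0408·29.4)
α = (425.7 − 7.09) / (118.0 − 89.4) = 418.6/28.6 = 14.64

15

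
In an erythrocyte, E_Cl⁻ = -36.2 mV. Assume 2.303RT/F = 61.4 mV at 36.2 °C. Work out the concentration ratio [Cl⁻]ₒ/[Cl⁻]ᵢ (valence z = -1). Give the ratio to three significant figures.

log₁₀([out]/[in]) = E·z/(61.4) = -36.2 × -1 / 61.4 = 0.5896
[out]/[in] = 10^(0.5896) = 3.887

3.89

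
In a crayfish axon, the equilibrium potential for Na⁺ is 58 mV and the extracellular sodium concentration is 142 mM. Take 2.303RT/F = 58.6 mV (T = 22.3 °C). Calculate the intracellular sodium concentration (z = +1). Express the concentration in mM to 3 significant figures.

Nernst: E = (58.6/1) · log₁₀([out]/[in]), so log₁₀([out]/[in]) = 58.0 × 1 / 58.6 = 0.9898.
[out]/[in] = 10^(0.9898) = 9.767.
[in] = 142 / 9.767 = 14.54 mM.

14.5 mM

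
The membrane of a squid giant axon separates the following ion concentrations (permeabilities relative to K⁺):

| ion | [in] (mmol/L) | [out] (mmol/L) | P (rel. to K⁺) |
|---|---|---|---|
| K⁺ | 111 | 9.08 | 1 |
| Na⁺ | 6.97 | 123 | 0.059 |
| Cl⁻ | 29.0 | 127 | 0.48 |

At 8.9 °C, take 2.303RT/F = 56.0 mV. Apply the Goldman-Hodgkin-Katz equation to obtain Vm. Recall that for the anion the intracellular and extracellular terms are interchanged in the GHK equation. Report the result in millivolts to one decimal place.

Vm = 56.0 · log₁₀[(Σ P·[cation]ₒ + Σ P·[anion]ᵢ) / (Σ P·[cation]ᵢ + Σ P·[anion]ₒ)]
Numerator = 1×9.08 + 0.059×123 + 0.48×29.0 = 30.26
Denominator = 1×111 + 0.059×6.97 + 0.48×127 = 172.4
Vm = 56.0 · log₁₀(0.17553) = 56.0 × (-0.7556) = -42.32 mV

-42.3 mV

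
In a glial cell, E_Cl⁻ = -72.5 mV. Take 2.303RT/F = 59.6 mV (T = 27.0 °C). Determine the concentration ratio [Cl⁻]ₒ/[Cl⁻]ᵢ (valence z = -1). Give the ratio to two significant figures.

16

log₁₀([out]/[in]) = E·z/(59.6) = -72.5 × -1 / 59.6 = 1.2164
[out]/[in] = 10^(1.2164) = 16.46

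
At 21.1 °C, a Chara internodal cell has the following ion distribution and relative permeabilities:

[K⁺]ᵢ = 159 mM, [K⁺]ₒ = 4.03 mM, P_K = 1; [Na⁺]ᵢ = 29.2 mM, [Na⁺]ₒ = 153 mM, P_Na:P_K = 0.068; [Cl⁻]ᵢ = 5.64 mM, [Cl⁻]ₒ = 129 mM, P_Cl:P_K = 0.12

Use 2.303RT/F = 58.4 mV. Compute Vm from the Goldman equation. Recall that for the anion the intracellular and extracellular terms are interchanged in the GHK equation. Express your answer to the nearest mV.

Vm = 58.4 · log₁₀[(Σ P·[cation]ₒ + Σ P·[anion]ᵢ) / (Σ P·[cation]ᵢ + Σ P·[anion]ₒ)]
Numerator = 1×4.03 + 0.068×153 + 0.12×5.64 = 15.11
Denominator = 1×159 + 0.068×29.2 + 0.12×129 = 176.5
Vm = 58.4 · log₁₀(0.08563) = 58.4 × (-1.0674) = -62.33 mV

-62 mV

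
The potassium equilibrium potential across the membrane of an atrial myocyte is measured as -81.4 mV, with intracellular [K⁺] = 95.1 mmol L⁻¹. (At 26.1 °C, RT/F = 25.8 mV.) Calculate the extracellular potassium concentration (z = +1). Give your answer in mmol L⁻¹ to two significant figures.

Nernst: E = (25.8/1) · ln([out]/[in]), so ln([out]/[in]) = -81.4 × 1 / 25.8 = -3.1550.
[out]/[in] = e^(-3.1550) = 0.04264.
[out] = 0.04264 × 95.1 = 4.055 mmol L⁻¹.

4.1 mmol L⁻¹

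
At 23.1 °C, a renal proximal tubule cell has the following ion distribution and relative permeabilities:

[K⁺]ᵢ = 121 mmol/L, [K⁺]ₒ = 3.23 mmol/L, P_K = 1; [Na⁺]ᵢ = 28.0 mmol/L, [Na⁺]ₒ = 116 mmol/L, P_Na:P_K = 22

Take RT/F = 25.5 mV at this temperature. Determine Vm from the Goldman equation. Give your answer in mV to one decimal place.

31.7 mV

Vm = 25.5 · ln[(Σ P·[cation]ₒ + Σ P·[anion]ᵢ) / (Σ P·[cation]ᵢ + Σ P·[anion]ₒ)]
Numerator = 1×3.23 + 22×116 = 2555
Denominator = 1×121 + 22×28.0 = 737
Vm = 25.5 · ln(3.4671) = 25.5 × (1.2433) = 31.70 mV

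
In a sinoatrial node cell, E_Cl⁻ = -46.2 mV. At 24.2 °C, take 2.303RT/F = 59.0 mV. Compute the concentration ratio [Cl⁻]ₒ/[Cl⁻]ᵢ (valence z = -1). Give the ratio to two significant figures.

6.1

log₁₀([out]/[in]) = E·z/(59.0) = -46.2 × -1 / 59.0 = 0.7831
[out]/[in] = 10^(0.7831) = 6.068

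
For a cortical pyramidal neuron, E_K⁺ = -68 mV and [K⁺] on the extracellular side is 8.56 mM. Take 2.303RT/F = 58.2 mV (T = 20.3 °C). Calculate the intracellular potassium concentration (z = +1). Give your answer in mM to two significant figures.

130 mM

Nernst: E = (58.2/1) · log₁₀([out]/[in]), so log₁₀([out]/[in]) = -68.0 × 1 / 58.2 = -1.1684.
[out]/[in] = 10^(-1.1684) = 0.06786.
[in] = 8.56 / 0.06786 = 126.1 mM.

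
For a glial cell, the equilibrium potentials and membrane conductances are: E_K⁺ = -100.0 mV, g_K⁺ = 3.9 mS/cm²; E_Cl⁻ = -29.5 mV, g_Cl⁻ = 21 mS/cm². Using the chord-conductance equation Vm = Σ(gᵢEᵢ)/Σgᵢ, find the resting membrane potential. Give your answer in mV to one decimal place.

Σ gᵢEᵢ = 3.9·(-100.0) + 21·(-29.5) = -1009.50
Σ gᵢ = 3.9 + 21 = 24.9
Vm = -1009.50 / 24.9 = -40.54 mV

-40.5 mV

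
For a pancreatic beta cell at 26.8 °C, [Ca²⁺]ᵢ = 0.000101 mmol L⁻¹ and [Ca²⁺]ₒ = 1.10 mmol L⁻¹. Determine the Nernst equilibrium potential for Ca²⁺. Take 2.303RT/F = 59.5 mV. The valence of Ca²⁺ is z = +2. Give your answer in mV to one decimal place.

E = (59.5/z) · log₁₀([Ca²⁺]_out/[Ca²⁺]_in) with z = +2.
= (59.5/2) · log₁₀(1.10/0.000101) = 29.75 · log₁₀(1.089e+04)
= 29.75 · (4.0371) = 120.10 mV

120.1 mV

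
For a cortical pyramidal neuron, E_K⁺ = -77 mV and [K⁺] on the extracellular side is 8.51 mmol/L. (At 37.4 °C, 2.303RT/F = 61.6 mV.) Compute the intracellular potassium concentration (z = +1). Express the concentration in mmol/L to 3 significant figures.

Nernst: E = (61.6/1) · log₁₀([out]/[in]), so log₁₀([out]/[in]) = -77.0 × 1 / 61.6 = -1.2500.
[out]/[in] = 10^(-1.2500) = 0.05623.
[in] = 8.51 / 0.05623 = 151.3 mmol/L.

151 mmol/L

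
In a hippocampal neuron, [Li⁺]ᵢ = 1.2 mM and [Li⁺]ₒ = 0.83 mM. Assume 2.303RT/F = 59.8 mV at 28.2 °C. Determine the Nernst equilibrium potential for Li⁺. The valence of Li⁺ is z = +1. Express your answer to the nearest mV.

-10 mV

E = (59.8/z) · log₁₀([Li⁺]_out/[Li⁺]_in) with z = +1.
= (59.8/1) · log₁₀(0.83/1.2) = 59.80 · log₁₀(0.6917)
= 59.80 · (-0.1601) = -9.57 mV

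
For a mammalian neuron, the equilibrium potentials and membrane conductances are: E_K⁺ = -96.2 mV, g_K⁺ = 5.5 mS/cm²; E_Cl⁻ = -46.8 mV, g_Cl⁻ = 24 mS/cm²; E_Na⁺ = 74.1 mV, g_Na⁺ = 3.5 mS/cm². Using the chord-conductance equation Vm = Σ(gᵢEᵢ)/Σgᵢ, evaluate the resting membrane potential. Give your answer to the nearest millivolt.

Σ gᵢEᵢ = 5.5·(-96.2) + 24·(-46.8) + 3.5·(74.1) = -1392.95
Σ gᵢ = 5.5 + 24 + 3.5 = 33
Vm = -1392.95 / 33 = -42.21 mV

-42 mV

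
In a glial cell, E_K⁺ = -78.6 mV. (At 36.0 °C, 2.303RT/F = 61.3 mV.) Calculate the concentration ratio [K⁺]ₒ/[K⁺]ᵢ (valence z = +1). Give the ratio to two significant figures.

log₁₀([out]/[in]) = E·z/(61.3) = -78.6 × 1 / 61.3 = -1.2822
[out]/[in] = 10^(-1.2822) = 0.05221

0.052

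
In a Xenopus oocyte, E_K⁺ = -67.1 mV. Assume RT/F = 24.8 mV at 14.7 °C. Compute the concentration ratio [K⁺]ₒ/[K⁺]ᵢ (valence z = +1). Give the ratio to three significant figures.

0.0668

ln([out]/[in]) = E·z/(24.8) = -67.1 × 1 / 24.8 = -2.7056
[out]/[in] = e^(-2.7056) = 0.06683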